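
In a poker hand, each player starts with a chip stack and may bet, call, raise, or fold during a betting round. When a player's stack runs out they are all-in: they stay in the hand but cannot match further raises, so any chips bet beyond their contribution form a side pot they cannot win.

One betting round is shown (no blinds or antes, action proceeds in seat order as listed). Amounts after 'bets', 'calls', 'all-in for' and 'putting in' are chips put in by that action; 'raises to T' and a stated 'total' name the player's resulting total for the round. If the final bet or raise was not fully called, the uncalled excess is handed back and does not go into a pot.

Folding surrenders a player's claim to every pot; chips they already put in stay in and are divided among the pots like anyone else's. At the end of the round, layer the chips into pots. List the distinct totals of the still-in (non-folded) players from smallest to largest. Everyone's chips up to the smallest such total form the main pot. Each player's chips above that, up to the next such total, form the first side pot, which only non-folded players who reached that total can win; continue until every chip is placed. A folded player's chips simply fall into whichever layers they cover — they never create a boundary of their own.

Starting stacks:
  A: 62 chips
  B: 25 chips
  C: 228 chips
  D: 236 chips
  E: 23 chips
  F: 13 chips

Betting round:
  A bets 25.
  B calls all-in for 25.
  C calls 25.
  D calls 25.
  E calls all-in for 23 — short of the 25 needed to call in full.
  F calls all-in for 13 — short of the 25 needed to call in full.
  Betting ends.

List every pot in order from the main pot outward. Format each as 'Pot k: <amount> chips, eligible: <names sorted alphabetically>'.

Pot 1: 78 chips, eligible: A, B, C, D, E, F
Pot 2: 50 chips, eligible: A, B, C, D, E
Pot 3: 8 chips, eligible: A, B, C, D

Derivation:
Contributions: A=25, B=25, C=25, D=25, E=23, F=13
Pot levels (distinct totals of non-folded players): 13, 23, 25
Layer 1-13: 13 each from A, B, C, D, E, F = 13*6 = 78 chips; eligible A, B, C, D, E, F
Layer 14-23: 10 each from A, B, C, D, E = 10*5 = 50 chips; eligible A, B, C, D, E
Layer 24-25: 2 each from A, B, C, D = 2*4 = 8 chips; eligible A, B, C, D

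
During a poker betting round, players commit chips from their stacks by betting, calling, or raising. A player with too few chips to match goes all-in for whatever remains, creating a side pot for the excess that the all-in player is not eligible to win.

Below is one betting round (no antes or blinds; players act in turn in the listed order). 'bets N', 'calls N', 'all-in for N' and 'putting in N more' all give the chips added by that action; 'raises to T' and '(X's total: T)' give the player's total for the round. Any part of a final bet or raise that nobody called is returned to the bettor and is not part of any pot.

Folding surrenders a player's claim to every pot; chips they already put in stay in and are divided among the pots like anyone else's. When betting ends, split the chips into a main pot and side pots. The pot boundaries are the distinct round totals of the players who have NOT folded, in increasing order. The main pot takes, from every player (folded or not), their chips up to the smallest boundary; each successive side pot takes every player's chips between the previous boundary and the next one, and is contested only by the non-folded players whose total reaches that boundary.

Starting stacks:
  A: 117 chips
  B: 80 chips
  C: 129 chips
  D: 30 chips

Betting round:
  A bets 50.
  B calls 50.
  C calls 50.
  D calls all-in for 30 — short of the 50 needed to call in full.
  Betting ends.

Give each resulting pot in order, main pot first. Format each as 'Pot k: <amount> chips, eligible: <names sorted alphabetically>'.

Contributions: A=50, B=50, C=50, D=30
Pot levels (distinct totals of non-folded players): 30, 50
Layer 1-30: 30 each from A, B, C, D = 30*4 = 120 chips; eligible A, B, C, D
Layer 31-50: 20 each from A, B, C = 20*3 = 60 chips; eligible A, B, C

Pot 1: 120 chips, eligible: A, B, C, D
Pot 2: 60 chips, eligible: A, B, C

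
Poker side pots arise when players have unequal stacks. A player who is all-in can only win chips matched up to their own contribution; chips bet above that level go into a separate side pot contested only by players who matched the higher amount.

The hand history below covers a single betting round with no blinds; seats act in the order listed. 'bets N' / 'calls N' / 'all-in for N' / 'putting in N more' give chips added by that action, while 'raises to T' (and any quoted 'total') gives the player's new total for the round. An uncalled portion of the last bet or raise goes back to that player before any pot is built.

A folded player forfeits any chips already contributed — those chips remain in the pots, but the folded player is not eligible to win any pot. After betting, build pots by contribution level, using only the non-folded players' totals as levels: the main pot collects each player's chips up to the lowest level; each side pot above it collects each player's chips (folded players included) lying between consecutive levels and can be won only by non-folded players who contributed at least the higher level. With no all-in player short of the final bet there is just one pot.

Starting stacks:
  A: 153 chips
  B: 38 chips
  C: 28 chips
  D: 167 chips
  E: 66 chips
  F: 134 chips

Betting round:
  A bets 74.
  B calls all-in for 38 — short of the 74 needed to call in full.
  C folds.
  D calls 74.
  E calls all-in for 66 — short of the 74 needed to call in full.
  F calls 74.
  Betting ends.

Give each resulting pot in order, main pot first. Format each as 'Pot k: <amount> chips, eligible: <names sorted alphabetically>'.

Contributions: A=74, B=38, D=74, E=66, F=74
Folded: C
Pot levels (distinct totals of non-folded players): 38, 66, 74
Layer 1-38: 38 each from A, B, D, E, F = 38*5 = 190 chips; eligible A, B, D, E, F
Layer 39-66: 28 each from A, D, E, F = 28*4 = 112 chips; eligible A, D, E, F
Layer 67-74: 8 each from A, D, F = 8*3 = 24 chips; eligible A, D, F

Pot 1: 190 chips, eligible: A, B, D, E, F
Pot 2: 112 chips, eligible: A, D, E, F
Pot 3: 24 chips, eligible: A, D, F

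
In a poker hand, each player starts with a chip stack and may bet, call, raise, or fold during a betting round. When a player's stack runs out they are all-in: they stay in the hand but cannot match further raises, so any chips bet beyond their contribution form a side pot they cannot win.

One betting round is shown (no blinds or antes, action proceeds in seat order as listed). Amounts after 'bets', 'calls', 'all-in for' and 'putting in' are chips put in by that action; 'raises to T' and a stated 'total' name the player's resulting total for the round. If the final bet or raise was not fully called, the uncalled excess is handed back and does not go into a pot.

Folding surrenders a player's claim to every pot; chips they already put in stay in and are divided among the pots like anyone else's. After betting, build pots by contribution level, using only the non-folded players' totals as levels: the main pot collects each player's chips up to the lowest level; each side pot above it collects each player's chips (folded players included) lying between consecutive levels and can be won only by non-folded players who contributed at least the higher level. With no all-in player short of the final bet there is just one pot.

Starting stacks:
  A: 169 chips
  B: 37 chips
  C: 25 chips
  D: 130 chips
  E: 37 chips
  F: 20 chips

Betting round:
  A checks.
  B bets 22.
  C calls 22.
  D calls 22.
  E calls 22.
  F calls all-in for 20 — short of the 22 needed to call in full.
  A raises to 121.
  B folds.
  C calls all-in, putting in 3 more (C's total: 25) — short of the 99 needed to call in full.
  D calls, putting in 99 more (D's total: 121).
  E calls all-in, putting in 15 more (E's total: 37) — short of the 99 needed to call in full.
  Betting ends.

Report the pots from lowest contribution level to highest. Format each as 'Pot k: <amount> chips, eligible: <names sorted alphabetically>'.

Pot 1: 120 chips, eligible: A, C, D, E, F
Pot 2: 22 chips, eligible: A, C, D, E
Pot 3: 36 chips, eligible: A, D, E
Pot 4: 168 chips, eligible: A, D

Derivation:
Contributions: A=121, B=22, C=25, D=121, E=37, F=20
Folded: B
Pot levels (distinct totals of non-folded players): 20, 25, 37, 121
Layer 1-20: 20 each from A, B, C, D, E, F = 20*6 = 120 chips; eligible A, C, D, E, F
Layer 21-25: A 5 + B 2 + C 5 + D 5 + E 5 = 22 chips; eligible A, C, D, E
Layer 26-37: 12 each from A, D, E = 12*3 = 36 chips; eligible A, D, E
Layer 38-121: 84 each from A, D = 84*2 = 168 chips; eligible A, D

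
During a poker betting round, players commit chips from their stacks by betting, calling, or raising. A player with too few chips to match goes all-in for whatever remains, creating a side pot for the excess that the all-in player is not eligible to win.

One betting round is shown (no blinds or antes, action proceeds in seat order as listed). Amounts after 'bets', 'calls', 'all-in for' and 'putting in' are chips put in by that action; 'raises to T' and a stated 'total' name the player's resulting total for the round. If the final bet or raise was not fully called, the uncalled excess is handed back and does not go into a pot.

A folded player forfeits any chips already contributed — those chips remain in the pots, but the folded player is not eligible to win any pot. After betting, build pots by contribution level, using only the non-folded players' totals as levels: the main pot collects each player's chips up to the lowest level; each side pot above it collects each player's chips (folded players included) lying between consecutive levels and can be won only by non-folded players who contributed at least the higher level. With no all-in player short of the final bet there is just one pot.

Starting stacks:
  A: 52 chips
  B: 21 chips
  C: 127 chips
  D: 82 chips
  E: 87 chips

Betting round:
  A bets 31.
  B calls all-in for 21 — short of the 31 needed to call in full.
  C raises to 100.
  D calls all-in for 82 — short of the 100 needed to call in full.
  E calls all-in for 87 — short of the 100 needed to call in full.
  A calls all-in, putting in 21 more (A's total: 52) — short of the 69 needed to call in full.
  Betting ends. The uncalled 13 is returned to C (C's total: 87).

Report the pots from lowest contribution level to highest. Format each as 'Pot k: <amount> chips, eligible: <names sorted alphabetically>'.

Contributions (after 13 returned to C): A=52, B=21, C=87, D=82, E=87
Pot levels (distinct totals of non-folded players): 21, 52, 82, 87
Layer 1-21: 21 each from A, B, C, D, E = 21*5 = 105 chips; eligible A, B, C, D, E
Layer 22-52: 31 each from A, C, D, E = 31*4 = 124 chips; eligible A, C, D, E
Layer 53-82: 30 each from C, D, E = 30*3 = 90 chips; eligible C, D, E
Layer 83-87: 5 each from C, E = 5*2 = 10 chips; eligible C, E

Pot 1: 105 chips, eligible: A, B, C, D, E
Pot 2: 124 chips, eligible: A, C, D, E
Pot 3: 90 chips, eligible: C, D, E
Pot 4: 10 chips, eligible: C, E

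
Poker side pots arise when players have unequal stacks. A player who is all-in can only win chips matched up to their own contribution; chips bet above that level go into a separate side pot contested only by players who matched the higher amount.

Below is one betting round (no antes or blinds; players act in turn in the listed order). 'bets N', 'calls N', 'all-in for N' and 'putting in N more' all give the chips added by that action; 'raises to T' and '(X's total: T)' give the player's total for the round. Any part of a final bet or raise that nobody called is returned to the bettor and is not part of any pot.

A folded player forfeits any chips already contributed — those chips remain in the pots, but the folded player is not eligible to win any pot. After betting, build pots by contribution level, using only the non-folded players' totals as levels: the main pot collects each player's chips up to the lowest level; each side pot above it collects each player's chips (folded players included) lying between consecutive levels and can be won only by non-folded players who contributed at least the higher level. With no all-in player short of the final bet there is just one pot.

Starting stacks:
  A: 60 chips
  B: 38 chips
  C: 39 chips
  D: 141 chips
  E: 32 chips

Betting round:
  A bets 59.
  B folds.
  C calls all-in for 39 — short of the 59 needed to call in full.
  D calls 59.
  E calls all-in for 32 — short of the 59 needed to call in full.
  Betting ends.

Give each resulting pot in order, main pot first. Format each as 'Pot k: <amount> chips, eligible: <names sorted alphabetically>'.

Contributions: A=59, C=39, D=59, E=32
Folded: B
Pot levels (distinct totals of non-folded players): 32, 39, 59
Layer 1-32: 32 each from A, C, D, E = 32*4 = 128 chips; eligible A, C, D, E
Layer 33-39: 7 each from A, C, D = 7*3 = 21 chips; eligible A, C, D
Layer 40-59: 20 each from A, D = 20*2 = 40 chips; eligible A, D

Pot 1: 128 chips, eligible: A, C, D, E
Pot 2: 21 chips, eligible: A, C, D
Pot 3: 40 chips, eligible: A, D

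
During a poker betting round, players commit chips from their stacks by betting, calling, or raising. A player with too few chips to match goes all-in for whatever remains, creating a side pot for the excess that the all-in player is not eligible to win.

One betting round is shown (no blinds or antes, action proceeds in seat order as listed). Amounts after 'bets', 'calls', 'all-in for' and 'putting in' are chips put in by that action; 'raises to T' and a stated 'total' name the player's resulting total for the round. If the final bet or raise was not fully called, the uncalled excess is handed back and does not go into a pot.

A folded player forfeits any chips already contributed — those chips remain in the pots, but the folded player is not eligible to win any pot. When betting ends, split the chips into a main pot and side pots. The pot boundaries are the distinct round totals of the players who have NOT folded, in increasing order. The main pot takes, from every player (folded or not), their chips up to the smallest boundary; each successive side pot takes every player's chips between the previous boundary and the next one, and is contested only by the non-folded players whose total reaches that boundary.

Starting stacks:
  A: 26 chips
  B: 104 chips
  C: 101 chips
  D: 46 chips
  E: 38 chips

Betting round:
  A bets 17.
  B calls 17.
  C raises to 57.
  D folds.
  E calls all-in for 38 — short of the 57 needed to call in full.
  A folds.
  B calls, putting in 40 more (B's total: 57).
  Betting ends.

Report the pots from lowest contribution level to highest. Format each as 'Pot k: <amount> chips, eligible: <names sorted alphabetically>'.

Pot 1: 131 chips, eligible: B, C, E
Pot 2: 38 chips, eligible: B, C

Derivation:
Contributions: A=17, B=57, C=57, E=38
Folded: A, D
Pot levels (distinct totals of non-folded players): 38, 57
Layer 1-38: A 17 + B 38 + C 38 + E 38 = 131 chips; eligible B, C, E
Layer 39-57: 19 each from B, C = 19*2 = 38 chips; eligible B, C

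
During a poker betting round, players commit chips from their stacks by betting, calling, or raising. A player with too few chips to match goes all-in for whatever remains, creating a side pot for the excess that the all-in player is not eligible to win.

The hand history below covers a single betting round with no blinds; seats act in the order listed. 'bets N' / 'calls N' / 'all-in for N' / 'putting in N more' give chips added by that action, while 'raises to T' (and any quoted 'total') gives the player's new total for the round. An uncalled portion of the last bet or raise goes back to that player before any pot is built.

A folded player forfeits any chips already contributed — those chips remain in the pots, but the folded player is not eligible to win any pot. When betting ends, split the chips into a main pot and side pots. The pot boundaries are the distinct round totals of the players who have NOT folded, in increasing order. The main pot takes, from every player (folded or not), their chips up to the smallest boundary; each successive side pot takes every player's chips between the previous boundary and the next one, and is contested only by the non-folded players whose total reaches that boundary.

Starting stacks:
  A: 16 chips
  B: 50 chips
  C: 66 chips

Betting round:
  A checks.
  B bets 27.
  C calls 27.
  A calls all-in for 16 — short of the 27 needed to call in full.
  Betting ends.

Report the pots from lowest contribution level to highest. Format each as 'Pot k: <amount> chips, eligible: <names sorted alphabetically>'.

Pot 1: 48 chips, eligible: A, B, C
Pot 2: 22 chips, eligible: B, C

Derivation:
Contributions: A=16, B=27, C=27
Pot levels (distinct totals of non-folded players): 16, 27
Layer 1-16: 16 each from A, B, C = 16*3 = 48 chips; eligible A, B, C
Layer 17-27: 11 each from B, C = 11*2 = 22 chips; eligible B, C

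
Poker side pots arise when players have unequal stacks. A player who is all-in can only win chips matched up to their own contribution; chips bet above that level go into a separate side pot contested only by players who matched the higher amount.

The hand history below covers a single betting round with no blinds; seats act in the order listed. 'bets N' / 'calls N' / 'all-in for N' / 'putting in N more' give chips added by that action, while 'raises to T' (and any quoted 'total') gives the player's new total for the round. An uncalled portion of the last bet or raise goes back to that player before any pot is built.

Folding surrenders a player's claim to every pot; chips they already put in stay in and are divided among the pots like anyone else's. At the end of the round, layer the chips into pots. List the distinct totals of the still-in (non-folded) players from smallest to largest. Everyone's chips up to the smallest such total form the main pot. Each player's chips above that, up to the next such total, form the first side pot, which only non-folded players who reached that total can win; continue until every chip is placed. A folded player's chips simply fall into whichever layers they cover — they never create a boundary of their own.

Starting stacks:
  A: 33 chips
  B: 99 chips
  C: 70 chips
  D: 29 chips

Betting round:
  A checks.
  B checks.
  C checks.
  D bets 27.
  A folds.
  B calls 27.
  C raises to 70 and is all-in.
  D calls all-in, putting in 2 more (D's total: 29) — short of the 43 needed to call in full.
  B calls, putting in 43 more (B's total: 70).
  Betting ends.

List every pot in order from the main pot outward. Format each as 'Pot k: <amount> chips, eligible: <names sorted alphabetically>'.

Pot 1: 87 chips, eligible: B, C, D
Pot 2: 82 chips, eligible: B, C

Derivation:
Contributions: B=70, C=70, D=29
Folded: A
Pot levels (distinct totals of non-folded players): 29, 70
Layer 1-29: 29 each from B, C, D = 29*3 = 87 chips; eligible B, C, D
Layer 30-70: 41 each from B, C = 41*2 = 82 chips; eligible B, C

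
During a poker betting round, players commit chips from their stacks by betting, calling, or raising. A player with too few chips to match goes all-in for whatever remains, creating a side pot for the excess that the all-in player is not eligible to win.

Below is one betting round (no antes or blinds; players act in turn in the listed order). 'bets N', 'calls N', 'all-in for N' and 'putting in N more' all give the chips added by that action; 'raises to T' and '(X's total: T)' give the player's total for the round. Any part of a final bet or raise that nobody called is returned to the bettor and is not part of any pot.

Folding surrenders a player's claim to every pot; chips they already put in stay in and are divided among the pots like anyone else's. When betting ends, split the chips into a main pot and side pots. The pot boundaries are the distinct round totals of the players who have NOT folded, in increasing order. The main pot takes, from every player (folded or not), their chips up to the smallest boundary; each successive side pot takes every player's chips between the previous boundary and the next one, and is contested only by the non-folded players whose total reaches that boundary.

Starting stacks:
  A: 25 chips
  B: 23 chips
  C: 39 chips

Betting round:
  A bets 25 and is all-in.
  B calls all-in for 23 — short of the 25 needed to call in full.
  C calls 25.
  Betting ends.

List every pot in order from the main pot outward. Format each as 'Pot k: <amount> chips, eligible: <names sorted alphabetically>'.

Contributions: A=25, B=23, C=25
Pot levels (distinct totals of non-folded players): 23, 25
Layer 1-23: 23 each from A, B, C = 23*3 = 69 chips; eligible A, B, C
Layer 24-25: 2 each from A, C = 2*2 = 4 chips; eligible A, C

Pot 1: 69 chips, eligible: A, B, C
Pot 2: 4 chips, eligible: A, C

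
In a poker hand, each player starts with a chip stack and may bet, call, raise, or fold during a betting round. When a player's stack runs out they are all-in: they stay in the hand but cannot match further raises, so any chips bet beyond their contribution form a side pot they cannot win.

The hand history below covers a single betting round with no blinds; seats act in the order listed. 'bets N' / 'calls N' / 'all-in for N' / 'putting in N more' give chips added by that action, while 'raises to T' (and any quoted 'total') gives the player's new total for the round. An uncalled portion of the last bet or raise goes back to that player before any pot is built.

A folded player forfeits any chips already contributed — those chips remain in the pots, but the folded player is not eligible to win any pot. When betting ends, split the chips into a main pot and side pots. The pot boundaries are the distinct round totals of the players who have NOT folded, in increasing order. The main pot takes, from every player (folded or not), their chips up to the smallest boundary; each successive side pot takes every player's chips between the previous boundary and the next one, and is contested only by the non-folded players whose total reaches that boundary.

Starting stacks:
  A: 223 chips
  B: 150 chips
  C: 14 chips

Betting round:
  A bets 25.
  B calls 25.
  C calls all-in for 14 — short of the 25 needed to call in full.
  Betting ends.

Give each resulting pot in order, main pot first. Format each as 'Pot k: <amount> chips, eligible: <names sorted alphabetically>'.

Pot 1: 42 chips, eligible: A, B, C
Pot 2: 22 chips, eligible: A, B

Derivation:
Contributions: A=25, B=25, C=14
Pot levels (distinct totals of non-folded players): 14, 25
Layer 1-14: 14 each from A, B, C = 14*3 = 42 chips; eligible A, B, C
Layer 15-25: 11 each from A, B = 11*2 = 22 chips; eligible A, B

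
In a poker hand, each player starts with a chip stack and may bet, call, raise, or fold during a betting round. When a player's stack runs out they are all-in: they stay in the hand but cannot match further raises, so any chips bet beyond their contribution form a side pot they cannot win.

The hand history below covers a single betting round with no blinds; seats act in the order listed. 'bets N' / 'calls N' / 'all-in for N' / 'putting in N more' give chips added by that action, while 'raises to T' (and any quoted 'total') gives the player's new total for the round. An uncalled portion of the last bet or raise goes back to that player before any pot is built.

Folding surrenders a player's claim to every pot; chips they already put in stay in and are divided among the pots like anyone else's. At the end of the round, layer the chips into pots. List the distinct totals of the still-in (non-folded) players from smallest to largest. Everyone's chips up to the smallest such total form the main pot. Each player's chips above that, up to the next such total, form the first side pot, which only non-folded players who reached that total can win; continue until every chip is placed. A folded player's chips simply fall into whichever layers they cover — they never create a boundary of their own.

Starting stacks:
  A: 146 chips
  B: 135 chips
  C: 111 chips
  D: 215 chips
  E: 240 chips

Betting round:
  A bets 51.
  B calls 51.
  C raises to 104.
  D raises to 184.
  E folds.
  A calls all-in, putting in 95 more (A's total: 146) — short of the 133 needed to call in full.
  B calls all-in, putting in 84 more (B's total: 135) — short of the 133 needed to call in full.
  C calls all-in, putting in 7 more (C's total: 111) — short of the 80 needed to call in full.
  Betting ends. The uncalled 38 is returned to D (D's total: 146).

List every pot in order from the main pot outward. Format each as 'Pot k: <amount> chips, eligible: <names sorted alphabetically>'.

Pot 1: 444 chips, eligible: A, B, C, D
Pot 2: 72 chips, eligible: A, B, D
Pot 3: 22 chips, eligible: A, D

Derivation:
Contributions (after 38 returned to D): A=146, B=135, C=111, D=146
Folded: E
Pot levels (distinct totals of non-folded players): 111, 135, 146
Layer 1-111: 111 each from A, B, C, D = 111*4 = 444 chips; eligible A, B, C, D
Layer 112-135: 24 each from A, B, D = 24*3 = 72 chips; eligible A, B, D
Layer 136-146: 11 each from A, D = 11*2 = 22 chips; eligible A, D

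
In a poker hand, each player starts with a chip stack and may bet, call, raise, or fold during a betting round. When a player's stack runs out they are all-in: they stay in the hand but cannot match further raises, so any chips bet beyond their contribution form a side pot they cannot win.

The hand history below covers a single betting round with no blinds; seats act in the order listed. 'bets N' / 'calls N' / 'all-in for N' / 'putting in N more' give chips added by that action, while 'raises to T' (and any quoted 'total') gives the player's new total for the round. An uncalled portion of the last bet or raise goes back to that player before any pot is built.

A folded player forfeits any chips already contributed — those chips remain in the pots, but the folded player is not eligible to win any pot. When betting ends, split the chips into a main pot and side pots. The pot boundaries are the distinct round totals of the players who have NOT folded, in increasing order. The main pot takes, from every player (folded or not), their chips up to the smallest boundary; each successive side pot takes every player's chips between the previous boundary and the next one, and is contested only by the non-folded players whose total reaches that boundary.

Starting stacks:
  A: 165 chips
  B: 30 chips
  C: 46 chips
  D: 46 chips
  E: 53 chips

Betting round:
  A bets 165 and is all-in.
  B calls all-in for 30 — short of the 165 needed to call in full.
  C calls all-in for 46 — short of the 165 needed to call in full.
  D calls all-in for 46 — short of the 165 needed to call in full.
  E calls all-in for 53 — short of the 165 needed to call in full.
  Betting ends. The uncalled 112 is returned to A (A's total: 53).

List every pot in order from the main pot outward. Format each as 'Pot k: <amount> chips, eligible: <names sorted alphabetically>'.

Contributions (after 112 returned to A): A=53, B=30, C=46, D=46, E=53
Pot levels (distinct totals of non-folded players): 30, 46, 53
Layer 1-30: 30 each from A, B, C, D, E = 30*5 = 150 chips; eligible A, B, C, D, E
Layer 31-46: 16 each from A, C, D, E = 16*4 = 64 chips; eligible A, C, D, E
Layer 47-53: 7 each from A, E = 7*2 = 14 chips; eligible A, E

Pot 1: 150 chips, eligible: A, B, C, D, E
Pot 2: 64 chips, eligible: A, C, D, E
Pot 3: 14 chips, eligible: A, E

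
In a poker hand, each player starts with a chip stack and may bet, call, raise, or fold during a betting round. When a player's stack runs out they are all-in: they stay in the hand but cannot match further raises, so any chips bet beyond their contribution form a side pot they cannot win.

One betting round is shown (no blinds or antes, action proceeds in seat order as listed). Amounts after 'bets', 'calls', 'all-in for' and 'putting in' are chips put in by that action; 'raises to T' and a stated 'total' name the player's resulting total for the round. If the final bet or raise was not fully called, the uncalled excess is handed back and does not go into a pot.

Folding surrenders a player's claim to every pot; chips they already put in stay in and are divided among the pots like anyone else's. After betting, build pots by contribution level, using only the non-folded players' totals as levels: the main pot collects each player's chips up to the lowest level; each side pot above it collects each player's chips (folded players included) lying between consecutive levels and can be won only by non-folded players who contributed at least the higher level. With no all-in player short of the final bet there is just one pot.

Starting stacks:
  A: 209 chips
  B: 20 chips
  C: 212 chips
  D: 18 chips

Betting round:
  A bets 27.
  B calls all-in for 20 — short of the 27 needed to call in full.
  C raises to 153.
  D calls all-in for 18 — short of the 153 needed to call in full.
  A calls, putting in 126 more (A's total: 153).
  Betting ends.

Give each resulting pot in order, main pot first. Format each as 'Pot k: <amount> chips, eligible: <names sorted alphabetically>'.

Pot 1: 72 chips, eligible: A, B, C, D
Pot 2: 6 chips, eligible: A, B, C
Pot 3: 266 chips, eligible: A, C

Derivation:
Contributions: A=153, B=20, C=153, D=18
Pot levels (distinct totals of non-folded players): 18, 20, 153
Layer 1-18: 18 each from A, B, C, D = 18*4 = 72 chips; eligible A, B, C, D
Layer 19-20: 2 each from A, B, C = 2*3 = 6 chips; eligible A, B, C
Layer 21-153: 133 each from A, C = 133*2 = 266 chips; eligible A, C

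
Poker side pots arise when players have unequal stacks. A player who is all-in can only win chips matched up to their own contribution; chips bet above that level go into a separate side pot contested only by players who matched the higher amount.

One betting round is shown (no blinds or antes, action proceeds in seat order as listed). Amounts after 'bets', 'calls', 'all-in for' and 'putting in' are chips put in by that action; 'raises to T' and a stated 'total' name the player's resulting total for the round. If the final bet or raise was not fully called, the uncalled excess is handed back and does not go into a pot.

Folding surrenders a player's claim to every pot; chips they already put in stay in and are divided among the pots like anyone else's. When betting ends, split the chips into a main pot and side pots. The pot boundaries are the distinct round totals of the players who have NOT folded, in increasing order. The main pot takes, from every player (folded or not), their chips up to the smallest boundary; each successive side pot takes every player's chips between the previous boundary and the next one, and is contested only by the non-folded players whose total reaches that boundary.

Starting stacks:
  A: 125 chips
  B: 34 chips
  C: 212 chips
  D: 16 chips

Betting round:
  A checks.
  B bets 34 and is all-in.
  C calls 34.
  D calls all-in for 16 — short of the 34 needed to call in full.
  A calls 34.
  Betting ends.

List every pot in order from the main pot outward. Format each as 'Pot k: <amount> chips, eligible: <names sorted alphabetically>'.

Contributions: A=34, B=34, C=34, D=16
Pot levels (distinct totals of non-folded players): 16, 34
Layer 1-16: 16 each from A, B, C, D = 16*4 = 64 chips; eligible A, B, C, D
Layer 17-34: 18 each from A, B, C = 18*3 = 54 chips; eligible A, B, C

Pot 1: 64 chips, eligible: A, B, C, D
Pot 2: 54 chips, eligible: A, B, C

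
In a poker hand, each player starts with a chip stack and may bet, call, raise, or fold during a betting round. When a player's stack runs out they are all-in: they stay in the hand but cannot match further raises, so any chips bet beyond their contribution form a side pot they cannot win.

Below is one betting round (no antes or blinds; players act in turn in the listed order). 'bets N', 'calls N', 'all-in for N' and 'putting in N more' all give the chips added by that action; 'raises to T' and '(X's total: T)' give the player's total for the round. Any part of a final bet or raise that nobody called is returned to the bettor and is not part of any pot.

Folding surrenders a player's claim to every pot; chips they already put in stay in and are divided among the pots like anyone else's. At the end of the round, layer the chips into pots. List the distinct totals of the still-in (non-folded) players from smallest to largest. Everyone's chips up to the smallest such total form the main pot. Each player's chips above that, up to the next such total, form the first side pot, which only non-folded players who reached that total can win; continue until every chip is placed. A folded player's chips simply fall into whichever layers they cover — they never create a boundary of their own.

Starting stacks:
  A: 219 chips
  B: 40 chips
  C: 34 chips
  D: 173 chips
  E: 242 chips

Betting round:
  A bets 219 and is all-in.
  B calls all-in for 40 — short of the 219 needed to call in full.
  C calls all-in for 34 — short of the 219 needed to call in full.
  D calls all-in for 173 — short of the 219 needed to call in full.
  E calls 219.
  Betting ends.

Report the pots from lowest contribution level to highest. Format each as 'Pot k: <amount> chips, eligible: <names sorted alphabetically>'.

Contributions: A=219, B=40, C=34, D=173, E=219
Pot levels (distinct totals of non-folded players): 34, 40, 173, 219
Layer 1-34: 34 each from A, B, C, D, E = 34*5 = 170 chips; eligible A, B, C, D, E
Layer 35-40: 6 each from A, B, D, E = 6*4 = 24 chips; eligible A, B, D, E
Layer 41-173: 133 each from A, D, E = 133*3 = 399 chips; eligible A, D, E
Layer 174-219: 46 each from A, E = 46*2 = 92 chips; eligible A, E

Pot 1: 170 chips, eligible: A, B, C, D, E
Pot 2: 24 chips, eligible: A, B, D, E
Pot 3: 399 chips, eligible: A, D, E
Pot 4: 92 chips, eligible: A, E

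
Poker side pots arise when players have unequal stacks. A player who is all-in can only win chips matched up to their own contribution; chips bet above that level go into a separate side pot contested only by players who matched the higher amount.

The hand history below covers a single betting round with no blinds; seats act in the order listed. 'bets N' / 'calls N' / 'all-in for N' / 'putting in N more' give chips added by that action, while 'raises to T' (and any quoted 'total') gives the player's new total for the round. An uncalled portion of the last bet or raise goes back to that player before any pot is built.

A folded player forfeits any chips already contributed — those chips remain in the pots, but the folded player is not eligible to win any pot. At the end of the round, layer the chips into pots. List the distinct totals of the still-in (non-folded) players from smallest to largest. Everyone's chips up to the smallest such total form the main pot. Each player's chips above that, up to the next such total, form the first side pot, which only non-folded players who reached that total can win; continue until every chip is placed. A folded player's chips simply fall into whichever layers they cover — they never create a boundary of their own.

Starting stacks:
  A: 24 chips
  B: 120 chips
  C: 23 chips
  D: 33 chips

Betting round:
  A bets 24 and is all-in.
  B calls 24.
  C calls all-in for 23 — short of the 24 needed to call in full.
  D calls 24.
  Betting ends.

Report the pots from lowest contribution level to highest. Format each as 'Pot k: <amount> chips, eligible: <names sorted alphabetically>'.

Contributions: A=24, B=24, C=23, D=24
Pot levels (distinct totals of non-folded players): 23, 24
Layer 1-23: 23 each from A, B, C, D = 23*4 = 92 chips; eligible A, B, C, D
Layer 24-24: 1 each from A, B, D = 1*3 = 3 chips; eligible A, B, D

Pot 1: 92 chips, eligible: A, B, C, D
Pot 2: 3 chips, eligible: A, B, D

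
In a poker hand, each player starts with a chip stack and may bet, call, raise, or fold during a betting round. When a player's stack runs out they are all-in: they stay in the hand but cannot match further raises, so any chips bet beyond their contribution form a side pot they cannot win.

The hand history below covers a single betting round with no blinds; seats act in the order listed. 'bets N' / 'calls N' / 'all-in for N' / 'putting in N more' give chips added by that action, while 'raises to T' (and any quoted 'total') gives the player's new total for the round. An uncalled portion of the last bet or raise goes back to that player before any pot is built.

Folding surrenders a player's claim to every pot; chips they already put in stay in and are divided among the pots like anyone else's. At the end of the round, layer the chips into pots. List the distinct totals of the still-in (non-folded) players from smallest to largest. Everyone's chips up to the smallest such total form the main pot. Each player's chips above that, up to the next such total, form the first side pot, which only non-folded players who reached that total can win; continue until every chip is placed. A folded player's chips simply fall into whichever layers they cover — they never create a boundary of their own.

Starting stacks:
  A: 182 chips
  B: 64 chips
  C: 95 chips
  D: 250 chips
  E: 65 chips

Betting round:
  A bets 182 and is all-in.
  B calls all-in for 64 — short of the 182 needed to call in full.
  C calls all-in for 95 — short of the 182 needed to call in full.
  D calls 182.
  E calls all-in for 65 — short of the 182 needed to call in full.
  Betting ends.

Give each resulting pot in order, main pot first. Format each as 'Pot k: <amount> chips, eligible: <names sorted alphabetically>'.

Contributions: A=182, B=64, C=95, D=182, E=65
Pot levels (distinct totals of non-folded players): 64, 65, 95, 182
Layer 1-64: 64 each from A, B, C, D, E = 64*5 = 320 chips; eligible A, B, C, D, E
Layer 65-65: 1 each from A, C, D, E = 1*4 = 4 chips; eligible A, C, D, E
Layer 66-95: 30 each from A, C, D = 30*3 = 90 chips; eligible A, C, D
Layer 96-182: 87 each from A, D = 87*2 = 174 chips; eligible A, D

Pot 1: 320 chips, eligible: A, B, C, D, E
Pot 2: 4 chips, eligible: A, C, D, E
Pot 3: 90 chips, eligible: A, C, D
Pot 4: 174 chips, eligible: A, D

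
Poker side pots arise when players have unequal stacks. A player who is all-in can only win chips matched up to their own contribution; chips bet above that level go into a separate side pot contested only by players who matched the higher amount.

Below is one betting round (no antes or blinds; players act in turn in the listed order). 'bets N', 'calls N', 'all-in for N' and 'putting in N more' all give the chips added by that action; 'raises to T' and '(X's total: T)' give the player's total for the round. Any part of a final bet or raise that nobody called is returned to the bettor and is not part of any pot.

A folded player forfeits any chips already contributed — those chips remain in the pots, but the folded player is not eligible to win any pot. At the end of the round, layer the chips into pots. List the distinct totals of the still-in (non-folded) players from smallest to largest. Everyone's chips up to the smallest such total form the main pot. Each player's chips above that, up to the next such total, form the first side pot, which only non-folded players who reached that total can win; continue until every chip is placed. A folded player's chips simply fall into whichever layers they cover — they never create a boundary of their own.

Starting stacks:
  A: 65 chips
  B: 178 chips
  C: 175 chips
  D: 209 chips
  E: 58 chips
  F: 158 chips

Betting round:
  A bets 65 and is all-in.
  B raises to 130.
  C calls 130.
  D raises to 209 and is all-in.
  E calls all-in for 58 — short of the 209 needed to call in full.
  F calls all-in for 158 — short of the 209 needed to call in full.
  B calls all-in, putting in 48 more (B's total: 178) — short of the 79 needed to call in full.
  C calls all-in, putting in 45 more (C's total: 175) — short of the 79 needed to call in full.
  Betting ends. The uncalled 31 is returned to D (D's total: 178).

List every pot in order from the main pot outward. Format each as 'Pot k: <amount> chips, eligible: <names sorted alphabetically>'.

Contributions (after 31 returned to D): A=65, B=178, C=175, D=178, E=58, F=158
Pot levels (distinct totals of non-folded players): 58, 65, 158, 175, 178
Layer 1-58: 58 each from A, B, C, D, E, F = 58*6 = 348 chips; eligible A, B, C, D, E, F
Layer 59-65: 7 each from A, B, C, D, F = 7*5 = 35 chips; eligible A, B, C, D, F
Layer 66-158: 93 each from B, C, D, F = 93*4 = 372 chips; eligible B, C, D, F
Layer 159-175: 17 each from B, C, D = 17*3 = 51 chips; eligible B, C, D
Layer 176-178: 3 each from B, D = 3*2 = 6 chips; eligible B, D

Pot 1: 348 chips, eligible: A, B, C, D, E, F
Pot 2: 35 chips, eligible: A, B, C, D, F
Pot 3: 372 chips, eligible: B, C, D, F
Pot 4: 51 chips, eligible: B, C, D
Pot 5: 6 chips, eligible: B, D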